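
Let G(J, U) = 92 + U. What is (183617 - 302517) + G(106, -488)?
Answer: -119296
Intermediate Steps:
(183617 - 302517) + G(106, -488) = (183617 - 302517) + (92 - 488) = -118900 - 396 = -119296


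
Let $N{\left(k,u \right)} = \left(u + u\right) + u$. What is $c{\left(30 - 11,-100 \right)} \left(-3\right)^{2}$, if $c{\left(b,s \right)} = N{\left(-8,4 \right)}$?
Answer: $108$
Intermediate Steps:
$N{\left(k,u \right)} = 3 u$ ($N{\left(k,u \right)} = 2 u + u = 3 u$)
$c{\left(b,s \right)} = 12$ ($c{\left(b,s \right)} = 3 \cdot 4 = 12$)
$c{\left(30 - 11,-100 \right)} \left(-3\right)^{2} = 12 \left(-3\right)^{2} = 12 \cdot 9 = 108$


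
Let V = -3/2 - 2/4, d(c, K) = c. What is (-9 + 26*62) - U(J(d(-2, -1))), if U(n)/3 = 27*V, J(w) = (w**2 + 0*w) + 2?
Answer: 1765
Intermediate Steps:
J(w) = 2 + w**2 (J(w) = (w**2 + 0) + 2 = w**2 + 2 = 2 + w**2)
V = -2 (V = -3*1/2 - 2*1/4 = -3/2 - 1/2 = -2)
U(n) = -162 (U(n) = 3*(27*(-2)) = 3*(-54) = -162)
(-9 + 26*62) - U(J(d(-2, -1))) = (-9 + 26*62) - 1*(-162) = (-9 + 1612) + 162 = 1603 + 162 = 1765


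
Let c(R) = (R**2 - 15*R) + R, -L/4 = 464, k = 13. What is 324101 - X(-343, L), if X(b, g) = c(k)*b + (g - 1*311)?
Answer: 321809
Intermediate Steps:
L = -1856 (L = -4*464 = -1856)
c(R) = R**2 - 14*R
X(b, g) = -311 + g - 13*b (X(b, g) = (13*(-14 + 13))*b + (g - 1*311) = (13*(-1))*b + (g - 311) = -13*b + (-311 + g) = -311 + g - 13*b)
324101 - X(-343, L) = 324101 - (-311 - 1856 - 13*(-343)) = 324101 - (-311 - 1856 + 4459) = 324101 - 1*2292 = 324101 - 2292 = 321809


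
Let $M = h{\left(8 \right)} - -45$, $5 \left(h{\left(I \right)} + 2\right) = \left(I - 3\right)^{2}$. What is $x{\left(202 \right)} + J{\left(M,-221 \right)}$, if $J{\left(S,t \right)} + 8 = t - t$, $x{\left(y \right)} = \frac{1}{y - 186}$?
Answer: $- \frac{127}{16} \approx -7.9375$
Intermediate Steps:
$h{\left(I \right)} = -2 + \frac{\left(-3 + I\right)^{2}}{5}$ ($h{\left(I \right)} = -2 + \frac{\left(I - 3\right)^{2}}{5} = -2 + \frac{\left(-3 + I\right)^{2}}{5}$)
$x{\left(y \right)} = \frac{1}{-186 + y}$
$M = 48$ ($M = \left(-2 + \frac{\left(-3 + 8\right)^{2}}{5}\right) - -45 = \left(-2 + \frac{5^{2}}{5}\right) + 45 = \left(-2 + \frac{1}{5} \cdot 25\right) + 45 = \left(-2 + 5\right) + 45 = 3 + 45 = 48$)
$J{\left(S,t \right)} = -8$ ($J{\left(S,t \right)} = -8 + \left(t - t\right) = -8 + 0 = -8$)
$x{\left(202 \right)} + J{\left(M,-221 \right)} = \frac{1}{-186 + 202} - 8 = \frac{1}{16} - 8 = - \frac{127}{16}$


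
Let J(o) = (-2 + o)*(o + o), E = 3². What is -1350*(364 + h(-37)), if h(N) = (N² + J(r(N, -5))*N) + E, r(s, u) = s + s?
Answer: 559485900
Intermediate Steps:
E = 9
r(s, u) = 2*s
J(o) = 2*o*(-2 + o) (J(o) = (-2 + o)*(2*o) = 2*o*(-2 + o))
h(N) = 9 + N² + 4*N²*(-2 + 2*N) (h(N) = (N² + (2*(2*N)*(-2 + 2*N))*N) + 9 = (N² + (4*N*(-2 + 2*N))*N) + 9 = (N² + 4*N²*(-2 + 2*N)) + 9 = 9 + N² + 4*N²*(-2 + 2*N))
-1350*(364 + h(-37)) = -1350*(364 + (9 - 7*(-37)² + 8*(-37)³)) = -1350*(364 + (9 - 7*1369 + 8*(-50653))) = -1350*(364 + (9 - 9583 - 405224)) = -1350*(364 - 414798) = -1350*(-414434) = 559485900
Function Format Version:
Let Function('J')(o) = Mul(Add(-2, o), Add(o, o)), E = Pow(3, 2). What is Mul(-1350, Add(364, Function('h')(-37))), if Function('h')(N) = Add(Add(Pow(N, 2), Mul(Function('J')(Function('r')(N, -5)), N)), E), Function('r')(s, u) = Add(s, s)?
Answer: 559485900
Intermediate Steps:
E = 9
Function('r')(s, u) = Mul(2, s)
Function('J')(o) = Mul(2, o, Add(-2, o)) (Function('J')(o) = Mul(Add(-2, o), Mul(2, o)) = Mul(2, o, Add(-2, o)))
Function('h')(N) = Add(9, Pow(N, 2), Mul(4, Pow(N, 2), Add(-2, Mul(2, N)))) (Function('h')(N) = Add(Add(Pow(N, 2), Mul(Mul(2, Mul(2, N), Add(-2, Mul(2, N))), N)), 9) = Add(Add(Pow(N, 2), Mul(Mul(4, N, Add(-2, Mul(2, N))), N)), 9) = Add(Add(Pow(N, 2), Mul(4, Pow(N, 2), Add(-2, Mul(2, N)))), 9) = Add(9, Pow(N, 2), Mul(4, Pow(N, 2), Add(-2, Mul(2, N)))))
Mul(-1350, Add(364, Function('h')(-37))) = Mul(-1350, Add(364, Add(9, Mul(-7, Pow(-37, 2)), Mul(8, Pow(-37, 3))))) = Mul(-1350, Add(364, Add(9, Mul(-7, 1369), Mul(8, -50653)))) = Mul(-1350, Add(364, Add(9, -9583, -405224))) = Mul(-1350, Add(364, -414798)) = Mul(-1350, -414434) = 559485900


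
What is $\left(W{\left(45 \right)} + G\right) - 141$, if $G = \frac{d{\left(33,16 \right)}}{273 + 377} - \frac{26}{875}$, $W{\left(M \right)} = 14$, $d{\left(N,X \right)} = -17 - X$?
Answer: $- \frac{2891081}{22750} \approx -127.08$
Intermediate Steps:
$G = - \frac{1831}{22750}$ ($G = \frac{-17 - 16}{273 + 377} - \frac{26}{875} = \frac{-17 - 16}{650} - \frac{26}{875} = \left(-33\right) \frac{1}{650} - \frac{26}{875} = - \frac{33}{650} - \frac{26}{875} = - \frac{1831}{22750} \approx -0.080484$)
$\left(W{\left(45 \right)} + G\right) - 141 = \left(14 - \frac{1831}{22750}\right) - 141 = \frac{316669}{22750} - 141 = - \frac{2891081}{22750}$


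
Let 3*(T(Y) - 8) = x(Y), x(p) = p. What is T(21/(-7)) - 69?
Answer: -62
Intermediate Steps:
T(Y) = 8 + Y/3
T(21/(-7)) - 69 = (8 + (21/(-7))/3) - 69 = (8 + (21*(-1/7))/3) - 69 = (8 + (1/3)*(-3)) - 69 = (8 - 1) - 69 = 7 - 69 = -62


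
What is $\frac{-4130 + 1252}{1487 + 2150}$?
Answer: $- \frac{2878}{3637} \approx -0.79131$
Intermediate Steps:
$\frac{-4130 + 1252}{1487 + 2150} = - \frac{2878}{3637}$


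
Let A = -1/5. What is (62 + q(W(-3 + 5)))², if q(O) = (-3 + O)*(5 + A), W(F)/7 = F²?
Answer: 33124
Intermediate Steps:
A = -⅕ (A = -1*⅕ = -⅕ ≈ -0.20000)
W(F) = 7*F²
q(O) = -72/5 + 24*O/5 (q(O) = (-3 + O)*(5 - ⅕) = (-3 + O)*(24/5) = -72/5 + 24*O/5)
(62 + q(W(-3 + 5)))² = (62 + (-72/5 + 24*(7*(-3 + 5)²)/5))² = (62 + (-72/5 + 24*(7*2²)/5))² = (62 + (-72/5 + 24*(7*4)/5))² = (62 + (-72/5 + (24/5)*28))² = (62 + (-72/5 + 672/5))² = (62 + 120)² = 182² = 33124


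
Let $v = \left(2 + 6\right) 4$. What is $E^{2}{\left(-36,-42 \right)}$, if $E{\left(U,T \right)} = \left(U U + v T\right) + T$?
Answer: $8100$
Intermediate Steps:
$v = 32$ ($v = 8 \cdot 4 = 32$)
$E{\left(U,T \right)} = U^{2} + 33 T$ ($E{\left(U,T \right)} = \left(U U + 32 T\right) + T = \left(U^{2} + 32 T\right) + T = U^{2} + 33 T$)
$E^{2}{\left(-36,-42 \right)} = \left(\left(-36\right)^{2} + 33 \left(-42\right)\right)^{2} = \left(1296 - 1386\right)^{2} = \left(-90\right)^{2} = 8100$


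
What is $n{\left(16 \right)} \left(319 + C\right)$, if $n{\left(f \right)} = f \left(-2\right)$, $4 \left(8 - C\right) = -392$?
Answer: $-13600$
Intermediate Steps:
$C = 106$ ($C = 8 - -98 = 8 + 98 = 106$)
$n{\left(f \right)} = - 2 f$
$n{\left(16 \right)} \left(319 + C\right) = \left(-2\right) 16 \left(319 + 106\right) = \left(-32\right) 425 = -13600$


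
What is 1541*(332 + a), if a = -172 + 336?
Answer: 764336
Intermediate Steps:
a = 164
1541*(332 + a) = 1541*(332 + 164) = 1541*496 = 764336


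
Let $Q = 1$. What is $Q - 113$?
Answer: $-112$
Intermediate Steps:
$Q - 113 = 1 - 113 = -112$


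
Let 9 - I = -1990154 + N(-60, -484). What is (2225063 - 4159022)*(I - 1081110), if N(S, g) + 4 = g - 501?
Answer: -1759983916278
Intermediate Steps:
N(S, g) = -505 + g (N(S, g) = -4 + (g - 501) = -4 + (-501 + g) = -505 + g)
I = 1991152 (I = 9 - (-1990154 + (-505 - 484)) = 9 - (-1990154 - 989) = 9 - 1*(-1991143) = 9 + 1991143 = 1991152)
(2225063 - 4159022)*(I - 1081110) = (2225063 - 4159022)*(1991152 - 1081110) = -1933959*910042 = -1759983916278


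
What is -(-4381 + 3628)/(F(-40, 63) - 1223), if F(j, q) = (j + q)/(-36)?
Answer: -27108/44051 ≈ -0.61538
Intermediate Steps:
F(j, q) = -j/36 - q/36 (F(j, q) = (j + q)*(-1/36) = -j/36 - q/36)
-(-4381 + 3628)/(F(-40, 63) - 1223) = -(-4381 + 3628)/((-1/36*(-40) - 1/36*63) - 1223) = -(-753)/((10/9 - 7/4) - 1223) = -(-753)/(-23/36 - 1223) = -(-753)/(-44051/36) = -(-753)*(-36)/44051 = -1*27108/44051 = -27108/44051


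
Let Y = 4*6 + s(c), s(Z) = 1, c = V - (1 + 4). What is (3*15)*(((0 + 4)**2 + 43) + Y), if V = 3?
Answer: 3780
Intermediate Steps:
c = -2 (c = 3 - (1 + 4) = 3 - 1*5 = 3 - 5 = -2)
Y = 25 (Y = 4*6 + 1 = 24 + 1 = 25)
(3*15)*(((0 + 4)**2 + 43) + Y) = (3*15)*(((0 + 4)**2 + 43) + 25) = 45*((4**2 + 43) + 25) = 45*((16 + 43) + 25) = 45*(59 + 25) = 45*84 = 3780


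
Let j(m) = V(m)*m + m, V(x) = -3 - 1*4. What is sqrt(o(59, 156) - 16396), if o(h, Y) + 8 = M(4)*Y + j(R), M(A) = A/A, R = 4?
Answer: 12*I*sqrt(113) ≈ 127.56*I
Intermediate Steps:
M(A) = 1
V(x) = -7 (V(x) = -3 - 4 = -7)
j(m) = -6*m (j(m) = -7*m + m = -6*m)
o(h, Y) = -32 + Y (o(h, Y) = -8 + (1*Y - 6*4) = -8 + (Y - 24) = -8 + (-24 + Y) = -32 + Y)
sqrt(o(59, 156) - 16396) = sqrt((-32 + 156) - 16396) = sqrt(124 - 16396) = sqrt(-16272) = 12*I*sqrt(113)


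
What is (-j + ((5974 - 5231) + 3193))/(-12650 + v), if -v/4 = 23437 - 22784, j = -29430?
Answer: -16683/7631 ≈ -2.1862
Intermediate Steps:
v = -2612 (v = -4*(23437 - 22784) = -4*653 = -2612)
(-j + ((5974 - 5231) + 3193))/(-12650 + v) = (-1*(-29430) + ((5974 - 5231) + 3193))/(-12650 - 2612) = (29430 + (743 + 3193))/(-15262) = (29430 + 3936)*(-1/15262) = 33366*(-1/15262) = -16683/7631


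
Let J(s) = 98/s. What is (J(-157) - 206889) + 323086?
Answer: 18242831/157 ≈ 1.1620e+5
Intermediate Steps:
(J(-157) - 206889) + 323086 = (98/(-157) - 206889) + 323086 = (98*(-1/157) - 206889) + 323086 = (-98/157 - 206889) + 323086 = -32481671/157 + 323086 = 18242831/157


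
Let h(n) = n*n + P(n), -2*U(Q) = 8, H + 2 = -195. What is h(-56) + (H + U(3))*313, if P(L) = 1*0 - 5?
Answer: -59782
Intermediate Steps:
H = -197 (H = -2 - 195 = -197)
U(Q) = -4 (U(Q) = -½*8 = -4)
P(L) = -5 (P(L) = 0 - 5 = -5)
h(n) = -5 + n² (h(n) = n*n - 5 = n² - 5 = -5 + n²)
h(-56) + (H + U(3))*313 = (-5 + (-56)²) + (-197 - 4)*313 = (-5 + 3136) - 201*313 = 3131 - 62913 = -59782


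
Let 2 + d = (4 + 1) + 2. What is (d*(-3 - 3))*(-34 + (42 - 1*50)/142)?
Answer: 72540/71 ≈ 1021.7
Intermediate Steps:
d = 5 (d = -2 + ((4 + 1) + 2) = -2 + (5 + 2) = -2 + 7 = 5)
(d*(-3 - 3))*(-34 + (42 - 1*50)/142) = (5*(-3 - 3))*(-34 + (42 - 1*50)/142) = (5*(-6))*(-34 + (42 - 50)*(1/142)) = -30*(-34 - 8*1/142) = -30*(-34 - 4/71) = -30*(-2418/71) = 72540/71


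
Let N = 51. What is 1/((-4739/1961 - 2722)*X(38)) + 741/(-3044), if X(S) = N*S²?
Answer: -18221608814113/74853678939951 ≈ -0.24343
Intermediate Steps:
X(S) = 51*S²
1/((-4739/1961 - 2722)*X(38)) + 741/(-3044) = 1/((-4739/1961 - 2722)*((51*38²))) + 741/(-3044) = 1/((-4739*1/1961 - 2722)*((51*1444))) + 741*(-1/3044) = 1/(-4739/1961 - 2722*73644) - 741/3044 = (1/73644)/(-5342581/1961) - 741/3044 = -1961/5342581*1/73644 - 741/3044 = -1961/393449035164 - 741/3044 = -18221608814113/74853678939951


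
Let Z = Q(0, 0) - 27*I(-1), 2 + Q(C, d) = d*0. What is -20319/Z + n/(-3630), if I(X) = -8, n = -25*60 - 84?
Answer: -1112409/11770 ≈ -94.512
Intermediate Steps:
n = -1584 (n = -1500 - 84 = -1584)
Q(C, d) = -2 (Q(C, d) = -2 + d*0 = -2 + 0 = -2)
Z = 214 (Z = -2 - 27*(-8) = -2 + 216 = 214)
-20319/Z + n/(-3630) = -20319/214 - 1584/(-3630) = -20319*1/214 - 1584*(-1/3630) = -20319/214 + 24/55 = -1112409/11770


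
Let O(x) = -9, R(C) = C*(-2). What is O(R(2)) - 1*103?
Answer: -112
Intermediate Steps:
R(C) = -2*C
O(R(2)) - 1*103 = -9 - 1*103 = -9 - 103 = -112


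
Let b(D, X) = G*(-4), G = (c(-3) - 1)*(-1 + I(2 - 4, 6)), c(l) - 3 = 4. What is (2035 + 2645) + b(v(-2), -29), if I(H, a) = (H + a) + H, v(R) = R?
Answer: 4656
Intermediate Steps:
I(H, a) = a + 2*H
c(l) = 7 (c(l) = 3 + 4 = 7)
G = 6 (G = (7 - 1)*(-1 + (6 + 2*(2 - 4))) = 6*(-1 + (6 + 2*(-2))) = 6*(-1 + (6 - 4)) = 6*(-1 + 2) = 6*1 = 6)
b(D, X) = -24 (b(D, X) = 6*(-4) = -24)
(2035 + 2645) + b(v(-2), -29) = (2035 + 2645) - 24 = 4680 - 24 = 4656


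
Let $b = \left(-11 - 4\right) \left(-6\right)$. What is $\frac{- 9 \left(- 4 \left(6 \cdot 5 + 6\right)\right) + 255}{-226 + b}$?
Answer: $- \frac{1551}{136} \approx -11.404$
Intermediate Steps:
$b = 90$ ($b = \left(-15\right) \left(-6\right) = 90$)
$\frac{- 9 \left(- 4 \left(6 \cdot 5 + 6\right)\right) + 255}{-226 + b} = \frac{- 9 \left(- 4 \left(6 \cdot 5 + 6\right)\right) + 255}{-226 + 90} = \frac{- 9 \left(- 4 \left(30 + 6\right)\right) + 255}{-136} = \left(- 9 \left(\left(-4\right) 36\right) + 255\right) \left(- \frac{1}{136}\right) = \left(\left(-9\right) \left(-144\right) + 255\right) \left(- \frac{1}{136}\right) = \left(1296 + 255\right) \left(- \frac{1}{136}\right) = 1551 \left(- \frac{1}{136}\right) = - \frac{1551}{136}$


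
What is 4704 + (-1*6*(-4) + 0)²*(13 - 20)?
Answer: 672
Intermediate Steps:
4704 + (-1*6*(-4) + 0)²*(13 - 20) = 4704 + (-6*(-4) + 0)²*(-7) = 4704 + (24 + 0)²*(-7) = 4704 + 24²*(-7) = 4704 + 576*(-7) = 4704 - 4032 = 672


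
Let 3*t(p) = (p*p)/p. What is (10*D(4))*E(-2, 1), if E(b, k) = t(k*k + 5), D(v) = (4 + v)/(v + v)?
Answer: 20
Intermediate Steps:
D(v) = (4 + v)/(2*v) (D(v) = (4 + v)/((2*v)) = (4 + v)*(1/(2*v)) = (4 + v)/(2*v))
t(p) = p/3 (t(p) = ((p*p)/p)/3 = (p**2/p)/3 = p/3)
E(b, k) = 5/3 + k**2/3 (E(b, k) = (k*k + 5)/3 = (k**2 + 5)/3 = (5 + k**2)/3 = 5/3 + k**2/3)
(10*D(4))*E(-2, 1) = (10*((1/2)*(4 + 4)/4))*(5/3 + (1/3)*1**2) = (10*((1/2)*(1/4)*8))*(5/3 + (1/3)*1) = (10*1)*(5/3 + 1/3) = 10*2 = 20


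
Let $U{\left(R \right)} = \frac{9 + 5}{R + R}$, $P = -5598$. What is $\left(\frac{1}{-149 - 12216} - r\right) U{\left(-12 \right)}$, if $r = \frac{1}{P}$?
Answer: $- \frac{47369}{830631240} \approx -5.7028 \cdot 10^{-5}$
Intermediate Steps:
$U{\left(R \right)} = \frac{7}{R}$ ($U{\left(R \right)} = \frac{14}{2 R} = 14 \frac{1}{2 R} = \frac{7}{R}$)
$r = - \frac{1}{5598}$ ($r = \frac{1}{-5598} = - \frac{1}{5598} \approx -0.00017864$)
$\left(\frac{1}{-149 - 12216} - r\right) U{\left(-12 \right)} = \left(\frac{1}{-149 - 12216} - - \frac{1}{5598}\right) \frac{7}{-12} = \left(\frac{1}{-12365} + \frac{1}{5598}\right) 7 \left(- \frac{1}{12}\right) = \left(- \frac{1}{12365} + \frac{1}{5598}\right) \left(- \frac{7}{12}\right) = \frac{6767}{69219270} \left(- \frac{7}{12}\right) = - \frac{47369}{830631240}$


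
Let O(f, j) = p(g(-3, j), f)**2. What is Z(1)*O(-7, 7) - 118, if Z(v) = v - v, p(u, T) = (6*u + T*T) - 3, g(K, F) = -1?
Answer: -118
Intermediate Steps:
p(u, T) = -3 + T**2 + 6*u (p(u, T) = (6*u + T**2) - 3 = (T**2 + 6*u) - 3 = -3 + T**2 + 6*u)
Z(v) = 0
O(f, j) = (-9 + f**2)**2 (O(f, j) = (-3 + f**2 + 6*(-1))**2 = (-3 + f**2 - 6)**2 = (-9 + f**2)**2)
Z(1)*O(-7, 7) - 118 = 0*(-9 + (-7)**2)**2 - 118 = 0*(-9 + 49)**2 - 118 = 0*40**2 - 118 = 0*1600 - 118 = 0 - 118 = -118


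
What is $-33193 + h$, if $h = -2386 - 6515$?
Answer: $-42094$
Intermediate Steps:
$h = -8901$
$-33193 + h = -33193 - 8901 = -42094$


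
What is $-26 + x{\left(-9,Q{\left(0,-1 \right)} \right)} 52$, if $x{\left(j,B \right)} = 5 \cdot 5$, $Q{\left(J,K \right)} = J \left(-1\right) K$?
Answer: $1274$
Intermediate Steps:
$Q{\left(J,K \right)} = - J K$
$x{\left(j,B \right)} = 25$
$-26 + x{\left(-9,Q{\left(0,-1 \right)} \right)} 52 = -26 + 25 \cdot 52 = -26 + 1300 = 1274$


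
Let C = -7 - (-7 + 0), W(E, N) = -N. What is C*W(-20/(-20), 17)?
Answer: 0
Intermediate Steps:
C = 0 (C = -7 - 1*(-7) = -7 + 7 = 0)
C*W(-20/(-20), 17) = 0*(-1*17) = 0*(-17) = 0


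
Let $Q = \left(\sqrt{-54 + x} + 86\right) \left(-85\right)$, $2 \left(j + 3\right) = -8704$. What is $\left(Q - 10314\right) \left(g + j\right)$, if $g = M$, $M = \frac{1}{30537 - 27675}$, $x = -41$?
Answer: $\frac{109832847308}{1431} + \frac{1059440765 i \sqrt{95}}{2862} \approx 7.6753 \cdot 10^{7} + 3.608 \cdot 10^{6} i$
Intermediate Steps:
$j = -4355$ ($j = -3 + \frac{1}{2} \left(-8704\right) = -3 - 4352 = -4355$)
$M = \frac{1}{2862} \approx 0.00034941$
$g = \frac{1}{2862} \approx 0.00034941$
$Q = -7310 - 85 i \sqrt{95}$ ($Q = \left(\sqrt{-54 - 41} + 86\right) \left(-85\right) = \left(\sqrt{-95} + 86\right) \left(-85\right) = \left(i \sqrt{95} + 86\right) \left(-85\right) = \left(86 + i \sqrt{95}\right) \left(-85\right) = -7310 - 85 i \sqrt{95} \approx -7310.0 - 828.48 i$)
$\left(Q - 10314\right) \left(g + j\right) = \left(\left(-7310 - 85 i \sqrt{95}\right) - 10314\right) \left(\frac{1}{2862} - 4355\right) = \left(-17624 - 85 i \sqrt{95}\right) \left(- \frac{12464009}{2862}\right) = \frac{109832847308}{1431} + \frac{1059440765 i \sqrt{95}}{2862}$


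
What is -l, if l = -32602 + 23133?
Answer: 9469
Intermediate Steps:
l = -9469
-l = -1*(-9469) = 9469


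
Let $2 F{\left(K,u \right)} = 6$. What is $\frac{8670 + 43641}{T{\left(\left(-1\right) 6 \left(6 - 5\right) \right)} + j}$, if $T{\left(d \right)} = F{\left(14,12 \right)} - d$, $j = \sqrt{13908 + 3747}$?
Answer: $- \frac{156933}{5858} + \frac{17437 \sqrt{17655}}{5858} \approx 368.72$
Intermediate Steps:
$F{\left(K,u \right)} = 3$ ($F{\left(K,u \right)} = \frac{1}{2} \cdot 6 = 3$)
$j = \sqrt{17655} \approx 132.87$
$T{\left(d \right)} = 3 - d$
$\frac{8670 + 43641}{T{\left(\left(-1\right) 6 \left(6 - 5\right) \right)} + j} = \frac{8670 + 43641}{\left(3 - \left(-1\right) 6 \left(6 - 5\right)\right) + \sqrt{17655}} = \frac{52311}{\left(3 - \left(-6\right) 1\right) + \sqrt{17655}} = \frac{52311}{\left(3 - -6\right) + \sqrt{17655}} = \frac{52311}{\left(3 + 6\right) + \sqrt{17655}} = \frac{52311}{9 + \sqrt{17655}}$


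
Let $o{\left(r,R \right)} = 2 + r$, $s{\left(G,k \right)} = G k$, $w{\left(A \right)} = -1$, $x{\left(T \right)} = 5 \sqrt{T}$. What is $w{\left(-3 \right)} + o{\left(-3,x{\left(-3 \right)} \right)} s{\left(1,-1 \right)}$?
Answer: $0$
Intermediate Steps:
$w{\left(-3 \right)} + o{\left(-3,x{\left(-3 \right)} \right)} s{\left(1,-1 \right)} = -1 + \left(2 - 3\right) 1 \left(-1\right) = -1 - -1 = -1 + 1 = 0$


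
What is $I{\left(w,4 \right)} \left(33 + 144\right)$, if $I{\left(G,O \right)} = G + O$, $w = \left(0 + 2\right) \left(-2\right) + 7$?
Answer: $1239$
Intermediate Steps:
$w = 3$ ($w = 2 \left(-2\right) + 7 = -4 + 7 = 3$)
$I{\left(w,4 \right)} \left(33 + 144\right) = \left(3 + 4\right) \left(33 + 144\right) = 7 \cdot 177 = 1239$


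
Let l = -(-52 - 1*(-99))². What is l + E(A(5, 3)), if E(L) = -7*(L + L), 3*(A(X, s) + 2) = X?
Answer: -6613/3 ≈ -2204.3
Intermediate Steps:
A(X, s) = -2 + X/3
l = -2209 (l = -(-52 + 99)² = -1*47² = -1*2209 = -2209)
E(L) = -14*L
l + E(A(5, 3)) = -2209 - 14*(-2 + (⅓)*5) = -2209 - 14*(-2 + 5/3) = -2209 - 14*(-⅓) = -2209 + 14/3 = -6613/3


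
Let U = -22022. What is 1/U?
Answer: -1/22022 ≈ -4.5409e-5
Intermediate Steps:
1/U = 1/(-22022) = -1/22022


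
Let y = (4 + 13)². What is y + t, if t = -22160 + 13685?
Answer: -8186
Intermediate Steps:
y = 289 (y = 17² = 289)
t = -8475
y + t = 289 - 8475 = -8186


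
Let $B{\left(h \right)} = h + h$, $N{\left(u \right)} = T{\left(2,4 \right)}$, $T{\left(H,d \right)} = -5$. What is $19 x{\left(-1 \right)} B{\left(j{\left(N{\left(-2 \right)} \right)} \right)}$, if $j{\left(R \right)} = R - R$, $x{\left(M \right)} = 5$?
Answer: $0$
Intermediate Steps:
$N{\left(u \right)} = -5$
$j{\left(R \right)} = 0$
$B{\left(h \right)} = 2 h$
$19 x{\left(-1 \right)} B{\left(j{\left(N{\left(-2 \right)} \right)} \right)} = 19 \cdot 5 \cdot 2 \cdot 0 = 95 \cdot 0 = 0$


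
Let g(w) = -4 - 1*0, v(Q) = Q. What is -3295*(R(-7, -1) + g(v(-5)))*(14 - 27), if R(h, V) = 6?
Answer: 85670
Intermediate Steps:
g(w) = -4 (g(w) = -4 + 0 = -4)
-3295*(R(-7, -1) + g(v(-5)))*(14 - 27) = -3295*(6 - 4)*(14 - 27) = -6590*(-13) = -3295*(-26) = 85670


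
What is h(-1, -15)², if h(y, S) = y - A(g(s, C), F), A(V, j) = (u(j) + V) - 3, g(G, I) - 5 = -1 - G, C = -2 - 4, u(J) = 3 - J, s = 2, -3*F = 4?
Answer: 169/9 ≈ 18.778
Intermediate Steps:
F = -4/3 (F = -⅓*4 = -4/3 ≈ -1.3333)
C = -6
g(G, I) = 4 - G (g(G, I) = 5 + (-1 - G) = 4 - G)
A(V, j) = V - j (A(V, j) = ((3 - j) + V) - 3 = (3 + V - j) - 3 = V - j)
h(y, S) = -10/3 + y (h(y, S) = y - ((4 - 1*2) - 1*(-4/3)) = y - ((4 - 2) + 4/3) = y - (2 + 4/3) = y - 1*10/3 = y - 10/3 = -10/3 + y)
h(-1, -15)² = (-10/3 - 1)² = (-13/3)² = 169/9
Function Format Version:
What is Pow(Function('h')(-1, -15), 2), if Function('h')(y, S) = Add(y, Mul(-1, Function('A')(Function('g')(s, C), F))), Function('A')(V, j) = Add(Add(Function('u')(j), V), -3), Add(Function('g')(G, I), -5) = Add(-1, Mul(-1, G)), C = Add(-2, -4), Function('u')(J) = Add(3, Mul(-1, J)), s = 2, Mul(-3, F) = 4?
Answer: Rational(169, 9) ≈ 18.778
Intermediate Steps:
F = Rational(-4, 3) (F = Mul(Rational(-1, 3), 4) = Rational(-4, 3) ≈ -1.3333)
C = -6
Function('g')(G, I) = Add(4, Mul(-1, G)) (Function('g')(G, I) = Add(5, Add(-1, Mul(-1, G))) = Add(4, Mul(-1, G)))
Function('A')(V, j) = Add(V, Mul(-1, j)) (Function('A')(V, j) = Add(Add(Add(3, Mul(-1, j)), V), -3) = Add(Add(3, V, Mul(-1, j)), -3) = Add(V, Mul(-1, j)))
Function('h')(y, S) = Add(Rational(-10, 3), y) (Function('h')(y, S) = Add(y, Mul(-1, Add(Add(4, Mul(-1, 2)), Mul(-1, Rational(-4, 3))))) = Add(y, Mul(-1, Add(Add(4, -2), Rational(4, 3)))) = Add(y, Mul(-1, Add(2, Rational(4, 3)))) = Add(y, Mul(-1, Rational(10, 3))) = Add(y, Rational(-10, 3)) = Add(Rational(-10, 3), y))
Pow(Function('h')(-1, -15), 2) = Pow(Add(Rational(-10, 3), -1), 2) = Pow(Rational(-13, 3), 2) = Rational(169, 9)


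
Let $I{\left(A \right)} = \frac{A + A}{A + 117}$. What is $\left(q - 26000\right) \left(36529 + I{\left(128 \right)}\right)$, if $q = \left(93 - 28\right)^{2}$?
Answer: $- \frac{38976644655}{49} \approx -7.9544 \cdot 10^{8}$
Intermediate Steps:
$q = 4225$ ($q = 65^{2} = 4225$)
$I{\left(A \right)} = \frac{2 A}{117 + A}$
$\left(q - 26000\right) \left(36529 + I{\left(128 \right)}\right) = \left(4225 - 26000\right) \left(36529 + 2 \cdot 128 \frac{1}{117 + 128}\right) = - 21775 \left(36529 + 2 \cdot 128 \cdot \frac{1}{245}\right) = - 21775 \left(36529 + \frac{256}{245}\right) = \left(-21775\right) \frac{8949861}{245} = - \frac{38976644655}{49}$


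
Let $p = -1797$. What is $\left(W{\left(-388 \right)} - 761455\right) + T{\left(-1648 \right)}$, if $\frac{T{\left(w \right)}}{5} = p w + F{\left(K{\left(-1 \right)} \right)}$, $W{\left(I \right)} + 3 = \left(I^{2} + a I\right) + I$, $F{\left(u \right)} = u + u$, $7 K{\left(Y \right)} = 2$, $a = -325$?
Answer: $\frac{100254566}{7} \approx 1.4322 \cdot 10^{7}$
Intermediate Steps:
$K{\left(Y \right)} = \frac{2}{7}$ ($K{\left(Y \right)} = \frac{1}{7} \cdot 2 = \frac{2}{7}$)
$F{\left(u \right)} = 2 u$
$W{\left(I \right)} = -3 + I^{2} - 324 I$ ($W{\left(I \right)} = -3 + \left(\left(I^{2} - 325 I\right) + I\right) = -3 + \left(I^{2} - 324 I\right) = -3 + I^{2} - 324 I$)
$T{\left(w \right)} = \frac{20}{7} - 8985 w$ ($T{\left(w \right)} = 5 \left(- 1797 w + 2 \cdot \frac{2}{7}\right) = 5 \left(- 1797 w + \frac{4}{7}\right) = 5 \left(\frac{4}{7} - 1797 w\right) = \frac{20}{7} - 8985 w$)
$\left(W{\left(-388 \right)} - 761455\right) + T{\left(-1648 \right)} = \left(\left(-3 + \left(-388\right)^{2} - -125712\right) - 761455\right) + \left(\frac{20}{7} - -14807280\right) = \left(\left(-3 + 150544 + 125712\right) - 761455\right) + \left(\frac{20}{7} + 14807280\right) = \left(276253 - 761455\right) + \frac{103650980}{7} = -485202 + \frac{103650980}{7} = \frac{100254566}{7}$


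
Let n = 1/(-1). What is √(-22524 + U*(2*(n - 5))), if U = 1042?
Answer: 6*I*√973 ≈ 187.16*I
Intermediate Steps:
n = -1
√(-22524 + U*(2*(n - 5))) = √(-22524 + 1042*(2*(-1 - 5))) = √(-22524 + 1042*(2*(-6))) = √(-22524 + 1042*(-12)) = √(-22524 - 12504) = √(-35028) = 6*I*√973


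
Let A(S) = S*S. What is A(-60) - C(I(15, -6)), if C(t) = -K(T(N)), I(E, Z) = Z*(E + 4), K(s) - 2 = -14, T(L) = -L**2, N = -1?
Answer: 3588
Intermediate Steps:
K(s) = -12 (K(s) = 2 - 14 = -12)
I(E, Z) = Z*(4 + E)
C(t) = 12 (C(t) = -1*(-12) = 12)
A(S) = S**2
A(-60) - C(I(15, -6)) = (-60)**2 - 1*12 = 3600 - 12 = 3588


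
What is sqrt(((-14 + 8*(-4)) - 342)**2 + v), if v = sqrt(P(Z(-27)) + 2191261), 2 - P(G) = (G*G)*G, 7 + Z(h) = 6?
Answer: 2*sqrt(37636 + sqrt(136954)) ≈ 389.90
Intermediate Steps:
Z(h) = -1 (Z(h) = -7 + 6 = -1)
P(G) = 2 - G**3 (P(G) = 2 - G*G*G = 2 - G**2*G = 2 - G**3)
v = 4*sqrt(136954) (v = sqrt((2 - 1*(-1)**3) + 2191261) = sqrt((2 - 1*(-1)) + 2191261) = sqrt((2 + 1) + 2191261) = sqrt(3 + 2191261) = sqrt(2191264) = 4*sqrt(136954) ≈ 1480.3)
sqrt(((-14 + 8*(-4)) - 342)**2 + v) = sqrt(((-14 + 8*(-4)) - 342)**2 + 4*sqrt(136954)) = sqrt(((-14 - 32) - 342)**2 + 4*sqrt(136954)) = sqrt((-46 - 342)**2 + 4*sqrt(136954)) = sqrt((-388)**2 + 4*sqrt(136954)) = sqrt(150544 + 4*sqrt(136954))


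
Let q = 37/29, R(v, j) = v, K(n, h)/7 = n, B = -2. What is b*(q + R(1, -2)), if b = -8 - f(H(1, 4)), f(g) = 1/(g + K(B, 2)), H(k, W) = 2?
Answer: -1045/58 ≈ -18.017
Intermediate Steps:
K(n, h) = 7*n
f(g) = 1/(-14 + g) (f(g) = 1/(g + 7*(-2)) = 1/(g - 14) = 1/(-14 + g))
q = 37/29 (q = 37*(1/29) = 37/29 ≈ 1.2759)
b = -95/12 (b = -8 - 1/(-14 + 2) = -8 - 1/(-12) = -8 - 1*(-1/12) = -8 + 1/12 = -95/12 ≈ -7.9167)
b*(q + R(1, -2)) = -95*(37/29 + 1)/12 = -95/12*66/29 = -1045/58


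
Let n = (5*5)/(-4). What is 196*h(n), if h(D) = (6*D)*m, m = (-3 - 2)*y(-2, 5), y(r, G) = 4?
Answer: 147000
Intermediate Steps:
m = -20 (m = (-3 - 2)*4 = -5*4 = -20)
n = -25/4 (n = 25*(-¼) = -25/4 ≈ -6.2500)
h(D) = -120*D (h(D) = (6*D)*(-20) = -120*D)
196*h(n) = 196*(-120*(-25/4)) = 196*750 = 147000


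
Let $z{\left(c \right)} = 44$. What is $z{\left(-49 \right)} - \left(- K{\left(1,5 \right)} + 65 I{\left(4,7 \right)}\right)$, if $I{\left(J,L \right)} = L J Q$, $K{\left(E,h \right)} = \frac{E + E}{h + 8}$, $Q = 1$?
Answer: $- \frac{23086}{13} \approx -1775.8$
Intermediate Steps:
$K{\left(E,h \right)} = \frac{2 E}{8 + h}$
$I{\left(J,L \right)} = J L$ ($I{\left(J,L \right)} = L J 1 = J L 1 = J L$)
$z{\left(-49 \right)} - \left(- K{\left(1,5 \right)} + 65 I{\left(4,7 \right)}\right) = 44 - \left(- \frac{2}{8 + 5} + 65 \cdot 4 \cdot 7\right) = 44 + \left(2 \cdot 1 \cdot \frac{1}{13} - 1820\right) = 44 - \left(1820 - \frac{2}{13}\right) = 44 + \left(\frac{2}{13} - 1820\right) = 44 - \frac{23658}{13} = - \frac{23086}{13}$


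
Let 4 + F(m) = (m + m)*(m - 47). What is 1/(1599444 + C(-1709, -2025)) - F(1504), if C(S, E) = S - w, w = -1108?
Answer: -7007172471635/1598843 ≈ -4.3826e+6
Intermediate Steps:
F(m) = -4 + 2*m*(-47 + m) (F(m) = -4 + (m + m)*(m - 47) = -4 + (2*m)*(-47 + m) = -4 + 2*m*(-47 + m))
C(S, E) = 1108 + S (C(S, E) = S - 1*(-1108) = S + 1108 = 1108 + S)
1/(1599444 + C(-1709, -2025)) - F(1504) = 1/(1599444 + (1108 - 1709)) - (-4 - 94*1504 + 2*1504²) = 1/(1599444 - 601) - (-4 - 141376 + 2*2262016) = 1/1598843 - (-4 - 141376 + 4524032) = 1/1598843 - 1*4382652 = 1/1598843 - 4382652 = -7007172471635/1598843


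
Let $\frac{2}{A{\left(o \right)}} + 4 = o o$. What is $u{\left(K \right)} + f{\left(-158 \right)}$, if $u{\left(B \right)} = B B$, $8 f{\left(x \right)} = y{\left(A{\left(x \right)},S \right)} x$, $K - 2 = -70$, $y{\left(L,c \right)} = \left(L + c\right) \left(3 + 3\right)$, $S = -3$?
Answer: $\frac{41429361}{8320} \approx 4979.5$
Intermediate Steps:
$A{\left(o \right)} = \frac{2}{-4 + o^{2}}$ ($A{\left(o \right)} = \frac{2}{-4 + o o} = \frac{2}{-4 + o^{2}}$)
$y{\left(L,c \right)} = 6 L + 6 c$ ($y{\left(L,c \right)} = \left(L + c\right) 6 = 6 L + 6 c$)
$K = -68$ ($K = 2 - 70 = -68$)
$f{\left(x \right)} = \frac{x \left(-18 + \frac{12}{-4 + x^{2}}\right)}{8}$ ($f{\left(x \right)} = \frac{\left(6 \frac{2}{-4 + x^{2}} + 6 \left(-3\right)\right) x}{8} = \frac{\left(\frac{12}{-4 + x^{2}} - 18\right) x}{8} = \frac{\left(-18 + \frac{12}{-4 + x^{2}}\right) x}{8} = \frac{x \left(-18 + \frac{12}{-4 + x^{2}}\right)}{8}$)
$u{\left(B \right)} = B^{2}$
$u{\left(K \right)} + f{\left(-158 \right)} = \left(-68\right)^{2} + \frac{- 9 \left(-158\right)^{3} + 42 \left(-158\right)}{-16 + 4 \left(-158\right)^{2}} = 4624 + \frac{\left(-9\right) \left(-3944312\right) - 6636}{-16 + 4 \cdot 24964} = 4624 + \frac{35498808 - 6636}{-16 + 99856} = 4624 + \frac{1}{99840} \cdot 35492172 = 4624 + \frac{2957681}{8320} = \frac{41429361}{8320}$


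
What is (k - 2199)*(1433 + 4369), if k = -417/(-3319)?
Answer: -42343367328/3319 ≈ -1.2758e+7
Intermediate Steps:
k = 417/3319 (k = -417*(-1/3319) = 417/3319 ≈ 0.12564)
(k - 2199)*(1433 + 4369) = (417/3319 - 2199)*(1433 + 4369) = -7298064/3319*5802 = -42343367328/3319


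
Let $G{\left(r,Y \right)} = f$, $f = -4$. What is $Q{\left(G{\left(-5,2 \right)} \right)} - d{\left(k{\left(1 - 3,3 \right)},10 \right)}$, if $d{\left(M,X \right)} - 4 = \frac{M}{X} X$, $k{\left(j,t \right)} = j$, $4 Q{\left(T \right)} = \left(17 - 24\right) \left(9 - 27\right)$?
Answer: $\frac{59}{2} \approx 29.5$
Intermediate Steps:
$G{\left(r,Y \right)} = -4$
$Q{\left(T \right)} = \frac{63}{2}$ ($Q{\left(T \right)} = \frac{\left(17 - 24\right) \left(9 - 27\right)}{4} = \frac{\left(-7\right) \left(-18\right)}{4} = \frac{1}{4} \cdot 126 = \frac{63}{2}$)
$d{\left(M,X \right)} = 4 + M$ ($d{\left(M,X \right)} = 4 + \frac{M}{X} X = 4 + M$)
$Q{\left(G{\left(-5,2 \right)} \right)} - d{\left(k{\left(1 - 3,3 \right)},10 \right)} = \frac{63}{2} - \left(4 + \left(1 - 3\right)\right) = \frac{63}{2} - \left(4 - 2\right) = \frac{63}{2} - 2 = \frac{59}{2}$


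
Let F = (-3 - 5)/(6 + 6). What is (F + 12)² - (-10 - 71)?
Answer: 1885/9 ≈ 209.44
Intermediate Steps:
F = -⅔ (F = -8/12 = -8*1/12 = -⅔ ≈ -0.66667)
(F + 12)² - (-10 - 71) = (-⅔ + 12)² - (-10 - 71) = (34/3)² - 1*(-81) = 1156/9 + 81 = 1885/9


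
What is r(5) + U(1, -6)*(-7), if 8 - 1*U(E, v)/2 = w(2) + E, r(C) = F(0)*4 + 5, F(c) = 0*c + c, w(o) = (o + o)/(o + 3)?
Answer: -409/5 ≈ -81.800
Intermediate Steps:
w(o) = 2*o/(3 + o) (w(o) = (2*o)/(3 + o) = 2*o/(3 + o))
F(c) = c (F(c) = 0 + c = c)
r(C) = 5 (r(C) = 0*4 + 5 = 0 + 5 = 5)
U(E, v) = 72/5 - 2*E (U(E, v) = 16 - 2*(2*2/(3 + 2) + E) = 16 - 2*(2*2/5 + E) = 16 - 2*(2*2*(1/5) + E) = 16 - 2*(4/5 + E) = 16 + (-8/5 - 2*E) = 72/5 - 2*E)
r(5) + U(1, -6)*(-7) = 5 + (72/5 - 2*1)*(-7) = 5 + (72/5 - 2)*(-7) = 5 + (62/5)*(-7) = 5 - 434/5 = -409/5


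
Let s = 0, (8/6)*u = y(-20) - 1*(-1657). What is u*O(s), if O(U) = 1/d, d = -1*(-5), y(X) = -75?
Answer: 2373/10 ≈ 237.30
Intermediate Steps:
u = 2373/2 (u = 3*(-75 - 1*(-1657))/4 = 3*(-75 + 1657)/4 = (3/4)*1582 = 2373/2 ≈ 1186.5)
d = 5
O(U) = 1/5
u*O(s) = (2373/2)*(1/5) = 2373/10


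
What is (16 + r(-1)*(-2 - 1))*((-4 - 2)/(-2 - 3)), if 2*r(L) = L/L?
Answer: 87/5 ≈ 17.400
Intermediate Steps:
r(L) = ½ (r(L) = (L/L)/2 = (½)*1 = ½)
(16 + r(-1)*(-2 - 1))*((-4 - 2)/(-2 - 3)) = (16 + (-2 - 1)/2)*((-4 - 2)/(-2 - 3)) = (16 + (½)*(-3))*(-6/(-5)) = (16 - 3/2)*(-6*(-⅕)) = (29/2)*(6/5) = 87/5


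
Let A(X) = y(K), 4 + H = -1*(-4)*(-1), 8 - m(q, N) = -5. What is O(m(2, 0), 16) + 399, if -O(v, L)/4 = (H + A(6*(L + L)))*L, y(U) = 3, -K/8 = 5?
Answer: 719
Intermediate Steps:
m(q, N) = 13 (m(q, N) = 8 - 1*(-5) = 8 + 5 = 13)
K = -40 (K = -8*5 = -40)
H = -8 (H = -4 - 1*(-4)*(-1) = -4 + 4*(-1) = -4 - 4 = -8)
A(X) = 3
O(v, L) = 20*L (O(v, L) = -4*(-8 + 3)*L = -(-20)*L = 20*L)
O(m(2, 0), 16) + 399 = 20*16 + 399 = 320 + 399 = 719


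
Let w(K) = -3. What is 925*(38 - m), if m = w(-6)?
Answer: 37925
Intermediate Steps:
m = -3
925*(38 - m) = 925*(38 - 1*(-3)) = 925*(38 + 3) = 925*41 = 37925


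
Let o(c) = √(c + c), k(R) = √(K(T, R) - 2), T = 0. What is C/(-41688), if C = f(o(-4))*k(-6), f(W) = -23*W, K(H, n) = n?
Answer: -23/5211 ≈ -0.0044137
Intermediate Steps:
k(R) = √(-2 + R) (k(R) = √(R - 2) = √(-2 + R))
o(c) = √2*√c (o(c) = √(2*c) = √2*√c)
C = 184 (C = (-23*√2*√(-4))*√(-2 - 6) = (-23*√2*2*I)*√(-8) = (-46*I*√2)*(2*I*√2) = 184)
C/(-41688) = 184/(-41688) = 184*(-1/41688) = -23/5211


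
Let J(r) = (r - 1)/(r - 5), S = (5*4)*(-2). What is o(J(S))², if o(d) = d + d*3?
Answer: 26896/2025 ≈ 13.282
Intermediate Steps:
S = -40 (S = 20*(-2) = -40)
J(r) = (-1 + r)/(-5 + r)
o(d) = 4*d (o(d) = d + 3*d = 4*d)
o(J(S))² = (4*((-1 - 40)/(-5 - 40)))² = (4*(-41/(-45)))² = (4*(-1/45*(-41)))² = (4*(41/45))² = (164/45)² = 26896/2025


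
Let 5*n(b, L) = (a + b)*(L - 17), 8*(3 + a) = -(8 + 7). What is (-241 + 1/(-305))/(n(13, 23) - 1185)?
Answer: 98008/477935 ≈ 0.20507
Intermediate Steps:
a = -39/8 (a = -3 + (-(8 + 7))/8 = -3 + (-1*15)/8 = -3 + (1/8)*(-15) = -3 - 15/8 = -39/8 ≈ -4.8750)
n(b, L) = (-17 + L)*(-39/8 + b)/5 (n(b, L) = ((-39/8 + b)*(L - 17))/5 = ((-39/8 + b)*(-17 + L))/5 = ((-17 + L)*(-39/8 + b))/5 = (-17 + L)*(-39/8 + b)/5)
(-241 + 1/(-305))/(n(13, 23) - 1185) = (-241 + 1/(-305))/((663/40 - 39/40*23 - 17/5*13 + (1/5)*23*13) - 1185) = (-241 - 1/305)/((663/40 - 897/40 - 221/5 + 299/5) - 1185) = -73506/305/(39/4 - 1185) = -73506/305/(-4701/4) = -4/4701*(-73506/305) = 98008/477935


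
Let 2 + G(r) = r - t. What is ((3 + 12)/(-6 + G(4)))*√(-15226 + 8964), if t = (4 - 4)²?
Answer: -15*I*√6262/4 ≈ -296.75*I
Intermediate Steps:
t = 0 (t = 0² = 0)
G(r) = -2 + r (G(r) = -2 + (r - 1*0) = -2 + (r + 0) = -2 + r)
((3 + 12)/(-6 + G(4)))*√(-15226 + 8964) = ((3 + 12)/(-6 + (-2 + 4)))*√(-15226 + 8964) = (15/(-6 + 2))*√(-6262) = (15/(-4))*(I*√6262) = (15*(-¼))*(I*√6262) = -15*I*√6262/4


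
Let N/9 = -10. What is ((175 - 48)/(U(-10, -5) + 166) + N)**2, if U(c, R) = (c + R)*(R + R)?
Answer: 801625969/99856 ≈ 8027.8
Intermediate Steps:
U(c, R) = 2*R*(R + c) (U(c, R) = (R + c)*(2*R) = 2*R*(R + c))
N = -90 (N = 9*(-10) = -90)
((175 - 48)/(U(-10, -5) + 166) + N)**2 = ((175 - 48)/(2*(-5)*(-5 - 10) + 166) - 90)**2 = (127/(2*(-5)*(-15) + 166) - 90)**2 = (127/(150 + 166) - 90)**2 = (127/316 - 90)**2 = (-28313/316)**2 = 801625969/99856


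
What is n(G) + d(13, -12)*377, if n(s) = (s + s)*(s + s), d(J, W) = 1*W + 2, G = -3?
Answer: -3734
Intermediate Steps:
d(J, W) = 2 + W (d(J, W) = W + 2 = 2 + W)
n(s) = 4*s² (n(s) = (2*s)*(2*s) = 4*s²)
n(G) + d(13, -12)*377 = 4*(-3)² + (2 - 12)*377 = 4*9 - 10*377 = 36 - 3770 = -3734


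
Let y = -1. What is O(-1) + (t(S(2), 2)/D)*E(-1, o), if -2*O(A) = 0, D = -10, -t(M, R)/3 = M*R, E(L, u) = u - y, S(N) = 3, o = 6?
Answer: 63/5 ≈ 12.600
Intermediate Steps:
E(L, u) = 1 + u (E(L, u) = u - 1*(-1) = u + 1 = 1 + u)
t(M, R) = -3*M*R
O(A) = 0 (O(A) = -½*0 = 0)
O(-1) + (t(S(2), 2)/D)*E(-1, o) = 0 + (-3*3*2/(-10))*(1 + 6) = 0 - 18*(-⅒)*7 = 0 + (9/5)*7 = 0 + 63/5 = 63/5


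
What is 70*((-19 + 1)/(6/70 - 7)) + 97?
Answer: 33787/121 ≈ 279.23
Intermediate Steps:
70*((-19 + 1)/(6/70 - 7)) + 97 = 70*(-18/(6*(1/70) - 7)) + 97 = 70*(-18/(3/35 - 7)) + 97 = 70*(-18/(-242/35)) + 97 = 70*(-18*(-35/242)) + 97 = 70*(315/121) + 97 = 22050/121 + 97 = 33787/121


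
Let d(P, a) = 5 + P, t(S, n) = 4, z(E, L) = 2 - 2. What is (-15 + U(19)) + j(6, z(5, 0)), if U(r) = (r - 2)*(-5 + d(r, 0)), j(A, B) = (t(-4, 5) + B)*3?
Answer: 320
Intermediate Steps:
z(E, L) = 0
j(A, B) = 12 + 3*B (j(A, B) = (4 + B)*3 = 12 + 3*B)
U(r) = r*(-2 + r) (U(r) = (r - 2)*(-5 + (5 + r)) = (-2 + r)*r = r*(-2 + r))
(-15 + U(19)) + j(6, z(5, 0)) = (-15 + 19*(-2 + 19)) + (12 + 3*0) = (-15 + 19*17) + (12 + 0) = (-15 + 323) + 12 = 308 + 12 = 320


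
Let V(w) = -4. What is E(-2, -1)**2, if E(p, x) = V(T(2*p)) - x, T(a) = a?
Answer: 9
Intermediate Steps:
E(p, x) = -4 - x
E(-2, -1)**2 = (-4 - 1*(-1))**2 = (-4 + 1)**2 = (-3)**2 = 9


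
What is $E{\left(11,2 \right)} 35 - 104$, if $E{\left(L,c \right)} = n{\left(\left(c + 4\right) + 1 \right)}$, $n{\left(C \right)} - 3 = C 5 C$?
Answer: $8576$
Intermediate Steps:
$n{\left(C \right)} = 3 + 5 C^{2}$ ($n{\left(C \right)} = 3 + C 5 C = 3 + 5 C C = 3 + 5 C^{2}$)
$E{\left(L,c \right)} = 3 + 5 \left(5 + c\right)^{2}$ ($E{\left(L,c \right)} = 3 + 5 \left(\left(c + 4\right) + 1\right)^{2} = 3 + 5 \left(\left(4 + c\right) + 1\right)^{2} = 3 + 5 \left(5 + c\right)^{2}$)
$E{\left(11,2 \right)} 35 - 104 = \left(3 + 5 \left(5 + 2\right)^{2}\right) 35 - 104 = \left(3 + 5 \cdot 7^{2}\right) 35 - 104 = \left(3 + 5 \cdot 49\right) 35 - 104 = \left(3 + 245\right) 35 - 104 = 248 \cdot 35 - 104 = 8680 - 104 = 8576$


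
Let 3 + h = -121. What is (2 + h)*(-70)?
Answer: 8540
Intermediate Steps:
h = -124 (h = -3 - 121 = -124)
(2 + h)*(-70) = (2 - 124)*(-70) = -122*(-70) = 8540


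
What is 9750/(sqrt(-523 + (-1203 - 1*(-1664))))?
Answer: -4875*I*sqrt(62)/31 ≈ -1238.3*I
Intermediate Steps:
9750/(sqrt(-523 + (-1203 - 1*(-1664)))) = 9750/(sqrt(-523 + (-1203 + 1664))) = 9750/(sqrt(-523 + 461)) = 9750/(sqrt(-62)) = 9750/((I*sqrt(62))) = 9750*(-I*sqrt(62)/62) = -4875*I*sqrt(62)/31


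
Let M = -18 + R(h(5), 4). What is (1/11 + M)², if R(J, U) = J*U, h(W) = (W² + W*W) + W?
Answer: 4941729/121 ≈ 40841.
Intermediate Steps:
h(W) = W + 2*W² (h(W) = (W² + W²) + W = 2*W² + W = W + 2*W²)
M = 202 (M = -18 + (5*(1 + 2*5))*4 = -18 + (5*(1 + 10))*4 = -18 + (5*11)*4 = -18 + 55*4 = -18 + 220 = 202)
(1/11 + M)² = (1/11 + 202)² = (2223/11)² = 4941729/121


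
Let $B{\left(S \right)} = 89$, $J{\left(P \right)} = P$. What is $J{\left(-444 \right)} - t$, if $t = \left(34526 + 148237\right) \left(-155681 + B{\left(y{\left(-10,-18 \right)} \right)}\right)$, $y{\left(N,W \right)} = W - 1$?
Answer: $28436460252$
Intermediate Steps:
$y{\left(N,W \right)} = -1 + W$ ($y{\left(N,W \right)} = W - 1 = -1 + W$)
$t = -28436460696$ ($t = \left(34526 + 148237\right) \left(-155681 + 89\right) = 182763 \left(-155592\right) = -28436460696$)
$J{\left(-444 \right)} - t = -444 - -28436460696 = -444 + 28436460696 = 28436460252$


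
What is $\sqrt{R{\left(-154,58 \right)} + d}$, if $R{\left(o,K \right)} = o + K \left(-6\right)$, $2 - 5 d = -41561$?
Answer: $\frac{7 \sqrt{3985}}{5} \approx 88.378$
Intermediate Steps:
$d = \frac{41563}{5}$ ($d = \frac{2}{5} - - \frac{41561}{5} = \frac{2}{5} + \frac{41561}{5} = \frac{41563}{5} \approx 8312.6$)
$R{\left(o,K \right)} = o - 6 K$
$\sqrt{R{\left(-154,58 \right)} + d} = \sqrt{\left(-154 - 348\right) + \frac{41563}{5}} = \sqrt{-502 + \frac{41563}{5}} = \sqrt{\frac{39053}{5}} = \frac{7 \sqrt{3985}}{5}$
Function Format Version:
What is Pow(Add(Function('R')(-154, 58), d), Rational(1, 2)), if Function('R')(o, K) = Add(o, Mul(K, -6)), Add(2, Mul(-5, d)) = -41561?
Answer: Mul(Rational(7, 5), Pow(3985, Rational(1, 2))) ≈ 88.378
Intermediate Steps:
d = Rational(41563, 5) (d = Add(Rational(2, 5), Mul(Rational(-1, 5), -41561)) = Add(Rational(2, 5), Rational(41561, 5)) = Rational(41563, 5) ≈ 8312.6)
Function('R')(o, K) = Add(o, Mul(-6, K))
Pow(Add(Function('R')(-154, 58), d), Rational(1, 2)) = Pow(Add(Add(-154, Mul(-6, 58)), Rational(41563, 5)), Rational(1, 2)) = Pow(Add(Add(-154, -348), Rational(41563, 5)), Rational(1, 2)) = Pow(Add(-502, Rational(41563, 5)), Rational(1, 2)) = Pow(Rational(39053, 5), Rational(1, 2)) = Mul(Rational(7, 5), Pow(3985, Rational(1, 2)))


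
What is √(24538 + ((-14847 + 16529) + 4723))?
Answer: √30943 ≈ 175.91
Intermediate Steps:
√(24538 + ((-14847 + 16529) + 4723)) = √(24538 + (1682 + 4723)) = √(24538 + 6405) = √30943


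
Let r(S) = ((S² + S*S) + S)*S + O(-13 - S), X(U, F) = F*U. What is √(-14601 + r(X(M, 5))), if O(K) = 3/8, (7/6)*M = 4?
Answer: I*√162536010/196 ≈ 65.046*I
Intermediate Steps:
M = 24/7 (M = (6/7)*4 = 24/7 ≈ 3.4286)
O(K) = 3/8 (O(K) = 3*(⅛) = 3/8)
r(S) = 3/8 + S*(S + 2*S²) (r(S) = ((S² + S*S) + S)*S + 3/8 = ((S² + S²) + S)*S + 3/8 = (2*S² + S)*S + 3/8 = (S + 2*S²)*S + 3/8 = S*(S + 2*S²) + 3/8 = 3/8 + S*(S + 2*S²))
√(-14601 + r(X(M, 5))) = √(-14601 + (3/8 + (5*(24/7))² + 2*(5*(24/7))³)) = √(-14601 + (3/8 + (120/7)² + 2*(120/7)³)) = √(-14601 + (3/8 + 14400/49 + 2*(1728000/343))) = √(-14601 + (3/8 + 14400/49 + 3456000/343)) = √(-14601 + 28455429/2744) = √(-11609715/2744) = I*√162536010/196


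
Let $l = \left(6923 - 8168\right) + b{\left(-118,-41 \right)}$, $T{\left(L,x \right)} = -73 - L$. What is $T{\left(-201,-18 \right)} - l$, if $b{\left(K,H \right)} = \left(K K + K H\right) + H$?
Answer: $-17348$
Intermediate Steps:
$b{\left(K,H \right)} = H + K^{2} + H K$ ($b{\left(K,H \right)} = \left(K^{2} + H K\right) + H = H + K^{2} + H K$)
$l = 17476$ ($l = \left(6923 - 8168\right) - \left(-4797 - 13924\right) = -1245 + \left(-41 + 13924 + 4838\right) = -1245 + 18721 = 17476$)
$T{\left(-201,-18 \right)} - l = \left(-73 - -201\right) - 17476 = \left(-73 + 201\right) - 17476 = 128 - 17476 = -17348$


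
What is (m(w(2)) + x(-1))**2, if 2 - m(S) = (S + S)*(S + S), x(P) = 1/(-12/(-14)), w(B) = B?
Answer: 5929/36 ≈ 164.69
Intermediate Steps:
x(P) = 7/6 (x(P) = 1/(-12*(-1/14)) = 1/(6/7) = 7/6)
m(S) = 2 - 4*S**2 (m(S) = 2 - (S + S)*(S + S) = 2 - 2*S*2*S = 2 - 4*S**2)
(m(w(2)) + x(-1))**2 = ((2 - 4*2**2) + 7/6)**2 = ((2 - 4*4) + 7/6)**2 = ((2 - 16) + 7/6)**2 = (-14 + 7/6)**2 = (-77/6)**2 = 5929/36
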